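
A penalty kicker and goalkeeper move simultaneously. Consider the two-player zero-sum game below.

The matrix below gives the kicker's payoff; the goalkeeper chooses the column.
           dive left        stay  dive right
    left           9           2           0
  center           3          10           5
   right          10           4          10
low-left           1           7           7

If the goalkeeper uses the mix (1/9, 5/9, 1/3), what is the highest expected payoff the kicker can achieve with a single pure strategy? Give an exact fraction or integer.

left: (9)·(1/9) + (2)·(5/9) + (0)·(1/3) = 19/9.
center: (3)·(1/9) + (10)·(5/9) + (5)·(1/3) = 68/9.
right: (10)·(1/9) + (4)·(5/9) + (10)·(1/3) = 20/3.
low-left: (1)·(1/9) + (7)·(5/9) + (7)·(1/3) = 19/3.
The best pure response is center with expected payoff 68/9.

68/9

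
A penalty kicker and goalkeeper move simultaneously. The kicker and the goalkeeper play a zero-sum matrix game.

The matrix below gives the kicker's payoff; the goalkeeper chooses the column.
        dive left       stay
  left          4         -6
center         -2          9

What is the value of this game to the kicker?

Row minima are -6 and -2, so the kicker's maximin is -2; column maxima are 4 and 9, so the goalkeeper's minimax is 4. These differ, so the equilibrium is in mixed strategies.
Let the kicker play left with probability p. The goalkeeper is indifferent when 4p − 2(1−p) = −6p + 9(1−p), giving p = 11/21.
Let the goalkeeper play dive left with probability q. The kicker is indifferent when 4q − 6(1−q) = −2q + 9(1−q), giving q = 5/7.
The value is 4·(5/7) + (-6)·(2/7) = 8/7.

8/7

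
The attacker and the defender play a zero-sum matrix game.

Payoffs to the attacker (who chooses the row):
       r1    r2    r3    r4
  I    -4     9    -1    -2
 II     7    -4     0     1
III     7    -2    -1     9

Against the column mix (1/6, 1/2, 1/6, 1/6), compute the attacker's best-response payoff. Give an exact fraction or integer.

I: (-4)·(1/6) + (9)·(1/2) + (-1)·(1/6) + (-2)·(1/6) = 10/3.
II: (7)·(1/6) + (-4)·(1/2) + (0)·(1/6) + (1)·(1/6) = -2/3.
III: (7)·(1/6) + (-2)·(1/2) + (-1)·(1/6) + (9)·(1/6) = 3/2.
The best pure response is I with expected payoff 10/3.

10/3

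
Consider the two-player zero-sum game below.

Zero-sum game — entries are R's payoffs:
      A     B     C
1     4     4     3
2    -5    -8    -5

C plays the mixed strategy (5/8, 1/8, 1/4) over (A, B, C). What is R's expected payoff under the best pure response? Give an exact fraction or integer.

1: (4)·(5/8) + (4)·(1/8) + (3)·(1/4) = 15/4.
2: (-5)·(5/8) + (-8)·(1/8) + (-5)·(1/4) = -43/8.
The best pure response is 1 with expected payoff 15/4.

15/4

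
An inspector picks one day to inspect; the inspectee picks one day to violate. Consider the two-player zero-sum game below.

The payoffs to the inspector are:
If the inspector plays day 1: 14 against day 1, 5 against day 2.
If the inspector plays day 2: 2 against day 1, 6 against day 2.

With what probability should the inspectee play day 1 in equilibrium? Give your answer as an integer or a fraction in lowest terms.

Row minima are 5 and 2, so the inspector's maximin is 5; column maxima are 14 and 6, so the inspectee's minimax is 6. These differ, so the equilibrium is in mixed strategies.
Let the inspectee play day 1 with probability q. The inspector is indifferent when 14q + 5(1−q) = 2q + 6(1−q), giving q = 1/13.

1/13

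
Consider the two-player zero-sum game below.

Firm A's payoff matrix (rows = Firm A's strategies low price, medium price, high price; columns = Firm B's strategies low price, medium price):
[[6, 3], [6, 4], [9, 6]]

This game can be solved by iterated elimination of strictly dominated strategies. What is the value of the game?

6

Column low price is strictly dominated by medium price for Firm B (3<6, 4<6, 6<9); eliminate low price.
Row medium price is strictly dominated by row high price (6>4); eliminate medium price.
Row low price is strictly dominated by row high price (6>3); eliminate low price.
Only (high price, medium price) remains, with payoff 6.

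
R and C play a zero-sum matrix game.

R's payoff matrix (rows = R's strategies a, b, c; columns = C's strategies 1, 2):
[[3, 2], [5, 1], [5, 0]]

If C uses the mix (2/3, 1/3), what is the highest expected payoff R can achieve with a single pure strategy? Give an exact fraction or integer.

a: (3)·(2/3) + (2)·(1/3) = 8/3.
b: (5)·(2/3) + (1)·(1/3) = 11/3.
c: (5)·(2/3) + (0)·(1/3) = 10/3.
The best pure response is b with expected payoff 11/3.

11/3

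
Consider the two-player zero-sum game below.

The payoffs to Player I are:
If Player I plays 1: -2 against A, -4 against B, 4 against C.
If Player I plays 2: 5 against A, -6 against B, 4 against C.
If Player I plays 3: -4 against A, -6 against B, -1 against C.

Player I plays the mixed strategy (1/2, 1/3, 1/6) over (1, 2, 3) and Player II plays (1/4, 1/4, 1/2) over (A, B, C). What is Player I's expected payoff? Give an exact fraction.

1/3

Against (1/4, 1/4, 1/2), each row's expected payoff is 1: 1/2; 2: 7/4; 3: -3.
Taking the (1/2, 1/3, 1/6)-weighted average: (1/2)·(1/2) + (1/3)·(7/4) + (1/6)·(-3) = 1/3.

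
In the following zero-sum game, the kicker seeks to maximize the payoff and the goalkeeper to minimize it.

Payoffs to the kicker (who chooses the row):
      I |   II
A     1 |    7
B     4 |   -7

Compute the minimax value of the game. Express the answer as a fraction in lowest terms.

Row minima are 1 and -7, so the kicker's maximin is 1; column maxima are 4 and 7, so the goalkeeper's minimax is 4. These differ, so the equilibrium is in mixed strategies.
Let the kicker play A with probability p. The goalkeeper is indifferent when p + 4(1−p) = 7p − 7(1−p), giving p = 11/17.
Let the goalkeeper play I with probability q. The kicker is indifferent when q + 7(1−q) = 4q − 7(1−q), giving q = 14/17.
The value is 1·(14/17) + (7)·(3/17) = 35/17.

35/17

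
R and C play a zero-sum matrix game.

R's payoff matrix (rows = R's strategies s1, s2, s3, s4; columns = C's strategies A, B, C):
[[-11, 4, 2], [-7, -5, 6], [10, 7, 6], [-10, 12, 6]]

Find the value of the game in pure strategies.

6

Row minima: -11, -7, 6, -10 → R's maximin is 6.
Column maxima: 10, 12, 6 → C's minimax is 6.
They coincide at (s3, C), so the value is 6.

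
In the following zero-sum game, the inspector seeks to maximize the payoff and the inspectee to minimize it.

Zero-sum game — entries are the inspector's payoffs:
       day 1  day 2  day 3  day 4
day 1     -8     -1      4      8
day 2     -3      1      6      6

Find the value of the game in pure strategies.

Row minima: -8, -3 → the inspector's maximin is -3.
Column maxima: -3, 1, 6, 8 → the inspectee's minimax is -3.
They coincide at (day 2, day 1), so the value is -3.

-3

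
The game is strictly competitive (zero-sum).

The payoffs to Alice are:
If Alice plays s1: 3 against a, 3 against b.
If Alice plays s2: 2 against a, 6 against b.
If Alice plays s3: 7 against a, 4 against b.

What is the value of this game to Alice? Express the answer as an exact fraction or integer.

Row s1 is strictly dominated by row s3, so Alice never plays it.
The remaining 2×2 game on (s2, s3) × (a, b) has no saddle point. Let Alice play s2 with probability p; indifference gives 2p + 7(1−p) = 6p + 4(1−p), so p = 3/7.
Similarly Bob's optimal q on a is 2/7, and the value is 2·(2/7) + (6)·(5/7) = 34/7.

34/7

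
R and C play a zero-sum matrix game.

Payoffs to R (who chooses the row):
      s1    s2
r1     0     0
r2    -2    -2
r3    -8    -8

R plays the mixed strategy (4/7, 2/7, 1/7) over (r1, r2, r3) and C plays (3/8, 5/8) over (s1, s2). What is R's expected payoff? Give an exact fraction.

-12/7

Against (3/8, 5/8), each row's expected payoff is r1: 0; r2: -2; r3: -8.
Taking the (4/7, 2/7, 1/7)-weighted average: (4/7)·(0) + (2/7)·(-2) + (1/7)·(-8) = -12/7.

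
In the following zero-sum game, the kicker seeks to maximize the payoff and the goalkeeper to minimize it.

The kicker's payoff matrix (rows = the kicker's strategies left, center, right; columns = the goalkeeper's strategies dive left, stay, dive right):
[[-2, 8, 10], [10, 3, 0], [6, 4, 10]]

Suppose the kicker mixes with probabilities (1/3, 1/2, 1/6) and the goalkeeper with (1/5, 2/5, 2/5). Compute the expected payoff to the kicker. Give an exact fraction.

5

Against (1/5, 2/5, 2/5), each row's expected payoff is left: 34/5; center: 16/5; right: 34/5.
Taking the (1/3, 1/2, 1/6)-weighted average: (1/3)·(34/5) + (1/2)·(16/5) + (1/6)·(34/5) = 5.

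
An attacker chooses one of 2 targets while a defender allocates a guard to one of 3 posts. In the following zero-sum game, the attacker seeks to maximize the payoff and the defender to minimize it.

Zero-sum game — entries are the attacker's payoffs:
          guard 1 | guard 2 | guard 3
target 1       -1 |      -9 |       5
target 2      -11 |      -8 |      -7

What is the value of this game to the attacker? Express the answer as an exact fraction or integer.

-91/11

Column guard 3 is strictly dominated by guard 1 for the defender (it gives the attacker more in every row).
The remaining 2×2 game on (target 1, target 2) × (guard 1, guard 2) has no saddle point. Let the attacker play target 1 with probability p; indifference gives −p − 11(1−p) = −9p − 8(1−p), so p = 3/11.
Similarly the defender's optimal q on guard 1 is 1/11, and the value is -1·(1/11) + (-9)·(10/11) = -91/11.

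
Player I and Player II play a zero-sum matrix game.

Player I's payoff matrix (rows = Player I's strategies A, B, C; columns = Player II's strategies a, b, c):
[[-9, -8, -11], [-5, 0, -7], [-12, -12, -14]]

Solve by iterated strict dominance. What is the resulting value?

-7

Row A is strictly dominated by row B (-5>-9, 0>-8, -7>-11); eliminate A.
Row C is strictly dominated by row B (-5>-12, 0>-12, -7>-14); eliminate C.
Column a is strictly dominated by c for Player II (-7<-5); eliminate a.
Column b is strictly dominated by c for Player II (-7<0); eliminate b.
Only (B, c) remains, with payoff -7.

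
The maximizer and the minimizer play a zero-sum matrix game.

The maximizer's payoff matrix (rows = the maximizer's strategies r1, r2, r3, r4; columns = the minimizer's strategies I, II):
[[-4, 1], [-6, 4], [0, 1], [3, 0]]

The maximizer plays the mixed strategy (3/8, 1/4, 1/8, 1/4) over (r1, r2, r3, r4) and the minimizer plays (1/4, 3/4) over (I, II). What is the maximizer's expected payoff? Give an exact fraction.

9/16

Against (1/4, 3/4), each row's expected payoff is r1: -1/4; r2: 3/2; r3: 3/4; r4: 3/4.
Taking the (3/8, 1/4, 1/8, 1/4)-weighted average: (3/8)·(-1/4) + (1/4)·(3/2) + (1/8)·(3/4) + (1/4)·(3/4) = 9/16.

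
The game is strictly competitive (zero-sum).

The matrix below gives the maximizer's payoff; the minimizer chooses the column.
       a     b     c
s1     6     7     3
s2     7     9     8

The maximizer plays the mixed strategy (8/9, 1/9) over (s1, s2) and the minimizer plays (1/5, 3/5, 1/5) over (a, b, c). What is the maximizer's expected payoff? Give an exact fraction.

94/15

Against (1/5, 3/5, 1/5), each row's expected payoff is s1: 6; s2: 42/5.
Taking the (8/9, 1/9)-weighted average: (8/9)·(6) + (1/9)·(42/5) = 94/15.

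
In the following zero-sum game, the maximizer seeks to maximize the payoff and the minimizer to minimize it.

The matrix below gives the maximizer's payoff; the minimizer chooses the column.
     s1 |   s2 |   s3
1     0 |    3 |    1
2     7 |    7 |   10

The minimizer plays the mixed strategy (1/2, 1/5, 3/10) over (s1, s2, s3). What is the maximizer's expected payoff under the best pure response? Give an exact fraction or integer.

79/10

1: (0)·(1/2) + (3)·(1/5) + (1)·(3/10) = 9/10.
2: (7)·(1/2) + (7)·(1/5) + (10)·(3/10) = 79/10.
The best pure response is 2 with expected payoff 79/10.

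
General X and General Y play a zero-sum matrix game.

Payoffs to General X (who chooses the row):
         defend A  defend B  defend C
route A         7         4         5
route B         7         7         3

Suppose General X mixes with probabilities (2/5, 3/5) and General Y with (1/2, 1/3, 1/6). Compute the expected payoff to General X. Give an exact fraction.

91/15

Against (1/2, 1/3, 1/6), each row's expected payoff is route A: 17/3; route B: 19/3.
Taking the (2/5, 3/5)-weighted average: (2/5)·(17/3) + (3/5)·(19/3) = 91/15.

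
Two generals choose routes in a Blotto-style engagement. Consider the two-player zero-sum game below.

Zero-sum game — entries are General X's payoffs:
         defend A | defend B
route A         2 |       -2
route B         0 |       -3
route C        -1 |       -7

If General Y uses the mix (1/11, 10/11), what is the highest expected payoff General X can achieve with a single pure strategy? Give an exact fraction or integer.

route A: (2)·(1/11) + (-2)·(10/11) = -18/11.
route B: (0)·(1/11) + (-3)·(10/11) = -30/11.
route C: (-1)·(1/11) + (-7)·(10/11) = -71/11.
The best pure response is route A with expected payoff -18/11.

-18/11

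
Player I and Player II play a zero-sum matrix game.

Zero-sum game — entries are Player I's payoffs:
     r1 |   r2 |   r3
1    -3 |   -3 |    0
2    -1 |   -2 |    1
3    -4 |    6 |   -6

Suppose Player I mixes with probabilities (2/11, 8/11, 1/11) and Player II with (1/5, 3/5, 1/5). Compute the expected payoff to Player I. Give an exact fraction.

Against (1/5, 3/5, 1/5), each row's expected payoff is 1: -12/5; 2: -6/5; 3: 8/5.
Taking the (2/11, 8/11, 1/11)-weighted average: (2/11)·(-12/5) + (8/11)·(-6/5) + (1/11)·(8/5) = -64/55.

-64/55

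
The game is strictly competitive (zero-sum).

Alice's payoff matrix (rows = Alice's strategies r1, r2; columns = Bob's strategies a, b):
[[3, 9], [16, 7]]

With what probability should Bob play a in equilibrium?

Row minima are 3 and 7, so Alice's maximin is 7; column maxima are 16 and 9, so Bob's minimax is 9. These differ, so the equilibrium is in mixed strategies.
Let Bob play a with probability q. Alice is indifferent when 3q + 9(1−q) = 16q + 7(1−q), giving q = 2/15.

2/15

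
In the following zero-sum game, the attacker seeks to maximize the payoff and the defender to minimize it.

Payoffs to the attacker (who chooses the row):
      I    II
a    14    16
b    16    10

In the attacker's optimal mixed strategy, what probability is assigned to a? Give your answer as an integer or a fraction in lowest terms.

3/4

Row minima are 14 and 10, so the attacker's maximin is 14; column maxima are 16 and 16, so the defender's minimax is 16. These differ, so the equilibrium is in mixed strategies.
Let the attacker play a with probability p. The defender is indifferent when 14p + 16(1−p) = 16p + 10(1−p), giving p = 3/4.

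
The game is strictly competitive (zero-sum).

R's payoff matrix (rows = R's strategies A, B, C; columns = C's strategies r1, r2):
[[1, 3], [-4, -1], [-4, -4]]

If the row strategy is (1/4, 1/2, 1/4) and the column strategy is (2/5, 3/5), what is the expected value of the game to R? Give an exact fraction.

Against (2/5, 3/5), each row's expected payoff is A: 11/5; B: -11/5; C: -4.
Taking the (1/4, 1/2, 1/4)-weighted average: (1/4)·(11/5) + (1/2)·(-11/5) + (1/4)·(-4) = -31/20.

-31/20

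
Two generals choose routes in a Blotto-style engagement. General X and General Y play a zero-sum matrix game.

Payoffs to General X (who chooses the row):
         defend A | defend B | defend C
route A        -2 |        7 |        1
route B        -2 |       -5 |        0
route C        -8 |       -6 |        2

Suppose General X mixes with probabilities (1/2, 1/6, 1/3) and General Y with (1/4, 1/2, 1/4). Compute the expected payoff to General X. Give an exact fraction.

-3/8

Against (1/4, 1/2, 1/4), each row's expected payoff is route A: 13/4; route B: -3; route C: -9/2.
Taking the (1/2, 1/6, 1/3)-weighted average: (1/2)·(13/4) + (1/6)·(-3) + (1/3)·(-9/2) = -3/8.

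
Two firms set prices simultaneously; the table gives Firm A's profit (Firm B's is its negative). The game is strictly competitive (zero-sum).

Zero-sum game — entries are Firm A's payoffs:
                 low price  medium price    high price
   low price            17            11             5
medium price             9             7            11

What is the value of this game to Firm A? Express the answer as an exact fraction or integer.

43/5

Column low price is strictly dominated by medium price for Firm B (it gives Firm A more in every row).
The remaining 2×2 game on (low price, medium price) × (medium price, high price) has no saddle point. Let Firm A play low price with probability p; indifference gives 11p + 7(1−p) = 5p + 11(1−p), so p = 2/5.
Similarly Firm B's optimal q on medium price is 3/5, and the value is 11·(3/5) + (5)·(2/5) = 43/5.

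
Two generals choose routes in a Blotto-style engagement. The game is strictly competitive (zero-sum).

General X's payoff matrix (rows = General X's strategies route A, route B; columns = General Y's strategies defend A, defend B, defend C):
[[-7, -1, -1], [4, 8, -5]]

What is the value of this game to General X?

Column defend B is strictly dominated by defend A for General Y (it gives General X more in every row).
The remaining 2×2 game on (route A, route B) × (defend A, defend C) has no saddle point. Let General X play route A with probability p; indifference gives −7p + 4(1−p) = −p − 5(1−p), so p = 3/5.
Similarly General Y's optimal q on defend A is 4/15, and the value is -7·(4/15) + (-1)·(11/15) = -13/5.

-13/5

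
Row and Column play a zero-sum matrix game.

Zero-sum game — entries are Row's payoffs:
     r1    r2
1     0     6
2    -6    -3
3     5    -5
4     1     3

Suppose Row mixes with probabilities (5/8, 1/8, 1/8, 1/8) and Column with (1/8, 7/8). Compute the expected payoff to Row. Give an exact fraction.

175/64

Against (1/8, 7/8), each row's expected payoff is 1: 21/4; 2: -27/8; 3: -15/4; 4: 11/4.
Taking the (5/8, 1/8, 1/8, 1/8)-weighted average: (5/8)·(21/4) + (1/8)·(-27/8) + (1/8)·(-15/4) + (1/8)·(11/4) = 175/64.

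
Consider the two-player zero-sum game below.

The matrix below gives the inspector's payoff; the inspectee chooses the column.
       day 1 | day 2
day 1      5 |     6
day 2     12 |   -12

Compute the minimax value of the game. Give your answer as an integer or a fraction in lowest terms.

Row minima are 5 and -12, so the inspector's maximin is 5; column maxima are 12 and 6, so the inspectee's minimax is 6. These differ, so the equilibrium is in mixed strategies.
Let the inspector play day 1 with probability p. The inspectee is indifferent when 5p + 12(1−p) = 6p − 12(1−p), giving p = 24/25.
Let the inspectee play day 1 with probability q. The inspector is indifferent when 5q + 6(1−q) = 12q − 12(1−q), giving q = 18/25.
The value is 5·(18/25) + (6)·(7/25) = 132/25.

132/25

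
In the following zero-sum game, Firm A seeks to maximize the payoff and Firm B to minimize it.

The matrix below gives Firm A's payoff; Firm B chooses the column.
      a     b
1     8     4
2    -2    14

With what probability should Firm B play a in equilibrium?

Row minima are 4 and -2, so Firm A's maximin is 4; column maxima are 8 and 14, so Firm B's minimax is 8. These differ, so the equilibrium is in mixed strategies.
Let Firm B play a with probability q. Firm A is indifferent when 8q + 4(1−q) = −2q + 14(1−q), giving q = 1/2.

1/2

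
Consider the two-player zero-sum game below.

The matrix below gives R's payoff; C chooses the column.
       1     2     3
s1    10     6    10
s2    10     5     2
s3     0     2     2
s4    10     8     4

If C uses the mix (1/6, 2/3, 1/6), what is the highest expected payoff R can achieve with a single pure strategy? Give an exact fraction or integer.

23/3

s1: (10)·(1/6) + (6)·(2/3) + (10)·(1/6) = 22/3.
s2: (10)·(1/6) + (5)·(2/3) + (2)·(1/6) = 16/3.
s3: (0)·(1/6) + (2)·(2/3) + (2)·(1/6) = 5/3.
s4: (10)·(1/6) + (8)·(2/3) + (4)·(1/6) = 23/3.
The best pure response is s4 with expected payoff 23/3.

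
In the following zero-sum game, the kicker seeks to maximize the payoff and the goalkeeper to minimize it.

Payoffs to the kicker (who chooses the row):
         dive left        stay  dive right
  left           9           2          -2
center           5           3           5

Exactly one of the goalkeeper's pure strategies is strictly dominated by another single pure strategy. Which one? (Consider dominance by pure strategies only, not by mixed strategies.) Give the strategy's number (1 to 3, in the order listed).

1

The goalkeeper prefers columns that give the kicker less. Compare dive left with stay: 2 < 9, 3 < 5.
So stay strictly dominates dive left for the goalkeeper; dive left is strictly dominated.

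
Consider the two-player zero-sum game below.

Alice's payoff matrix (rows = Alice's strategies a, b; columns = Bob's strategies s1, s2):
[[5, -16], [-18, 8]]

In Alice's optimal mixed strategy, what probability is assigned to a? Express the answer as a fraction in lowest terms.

26/47

Row minima are -16 and -18, so Alice's maximin is -16; column maxima are 5 and 8, so Bob's minimax is 5. These differ, so the equilibrium is in mixed strategies.
Let Alice play a with probability p. Bob is indifferent when 5p − 18(1−p) = −16p + 8(1−p), giving p = 26/47.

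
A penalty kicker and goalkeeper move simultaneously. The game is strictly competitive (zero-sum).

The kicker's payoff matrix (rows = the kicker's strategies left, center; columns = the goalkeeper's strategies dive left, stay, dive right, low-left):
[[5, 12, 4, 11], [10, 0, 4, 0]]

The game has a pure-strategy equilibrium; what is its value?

4

Row minima: 4, 0 → the kicker's maximin is 4.
Column maxima: 10, 12, 4, 11 → the goalkeeper's minimax is 4.
They coincide at (left, dive right), so the value is 4.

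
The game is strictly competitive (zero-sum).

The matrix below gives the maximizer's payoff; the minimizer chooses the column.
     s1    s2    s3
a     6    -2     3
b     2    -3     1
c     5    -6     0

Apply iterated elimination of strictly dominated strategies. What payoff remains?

Row c is strictly dominated by row a (6>5, -2>-6, 3>0); eliminate c.
Row b is strictly dominated by row a (6>2, -2>-3, 3>1); eliminate b.
Column s1 is strictly dominated by s2 for the minimizer (-2<6); eliminate s1.
Column s3 is strictly dominated by s2 for the minimizer (-2<3); eliminate s3.
Only (a, s2) remains, with payoff -2.

-2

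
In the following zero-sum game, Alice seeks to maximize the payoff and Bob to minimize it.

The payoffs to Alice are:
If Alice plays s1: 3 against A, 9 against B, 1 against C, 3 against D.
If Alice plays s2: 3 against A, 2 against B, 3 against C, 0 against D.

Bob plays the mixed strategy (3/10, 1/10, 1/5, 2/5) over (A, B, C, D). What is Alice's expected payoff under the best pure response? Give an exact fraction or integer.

s1: (3)·(3/10) + (9)·(1/10) + (1)·(1/5) + (3)·(2/5) = 16/5.
s2: (3)·(3/10) + (2)·(1/10) + (3)·(1/5) + (0)·(2/5) = 17/10.
The best pure response is s1 with expected payoff 16/5.

16/5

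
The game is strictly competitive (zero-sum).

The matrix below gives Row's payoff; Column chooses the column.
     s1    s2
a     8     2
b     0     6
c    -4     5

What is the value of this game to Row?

Row c is strictly dominated by row b, so Row never plays it.
The remaining 2×2 game on (a, b) × (s1, s2) has no saddle point. Let Row play a with probability p; indifference gives 8p = 2p + 6(1−p), so p = 1/2.
Similarly Column's optimal q on s1 is 1/3, and the value is 8·(1/3) + (2)·(2/3) = 4.

4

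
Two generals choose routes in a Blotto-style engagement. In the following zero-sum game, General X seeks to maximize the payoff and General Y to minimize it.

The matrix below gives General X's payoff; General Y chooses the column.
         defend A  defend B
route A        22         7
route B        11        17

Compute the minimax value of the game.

99/7

Row minima are 7 and 11, so General X's maximin is 11; column maxima are 22 and 17, so General Y's minimax is 17. These differ, so the equilibrium is in mixed strategies.
Let General X play route A with probability p. General Y is indifferent when 22p + 11(1−p) = 7p + 17(1−p), giving p = 2/7.
Let General Y play defend A with probability q. General X is indifferent when 22q + 7(1−q) = 11q + 17(1−q), giving q = 10/21.
The value is 22·(10/21) + (7)·(11/21) = 99/7.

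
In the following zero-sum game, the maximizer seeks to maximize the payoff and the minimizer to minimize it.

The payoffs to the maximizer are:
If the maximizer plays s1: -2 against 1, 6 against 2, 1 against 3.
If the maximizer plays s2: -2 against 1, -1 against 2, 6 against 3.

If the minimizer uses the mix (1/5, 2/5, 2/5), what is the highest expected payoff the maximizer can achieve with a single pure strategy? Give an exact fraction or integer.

12/5

s1: (-2)·(1/5) + (6)·(2/5) + (1)·(2/5) = 12/5.
s2: (-2)·(1/5) + (-1)·(2/5) + (6)·(2/5) = 8/5.
The best pure response is s1 with expected payoff 12/5.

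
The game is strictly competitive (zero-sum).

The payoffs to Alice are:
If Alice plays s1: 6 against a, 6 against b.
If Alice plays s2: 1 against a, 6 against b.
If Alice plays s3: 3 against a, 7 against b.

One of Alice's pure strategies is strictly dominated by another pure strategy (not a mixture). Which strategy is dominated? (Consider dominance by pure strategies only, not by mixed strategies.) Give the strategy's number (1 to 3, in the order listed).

Compare s2 with s3: 3 > 1, 7 > 6.
So s3 strictly dominates s2 for Alice; s2 is strictly dominated.

2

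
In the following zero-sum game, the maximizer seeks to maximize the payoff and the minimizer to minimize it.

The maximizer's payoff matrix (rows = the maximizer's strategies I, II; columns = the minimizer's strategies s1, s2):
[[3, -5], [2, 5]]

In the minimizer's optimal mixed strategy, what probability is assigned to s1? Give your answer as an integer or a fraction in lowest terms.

Row minima are -5 and 2, so the maximizer's maximin is 2; column maxima are 3 and 5, so the minimizer's minimax is 3. These differ, so the equilibrium is in mixed strategies.
Let the minimizer play s1 with probability q. The maximizer is indifferent when 3q − 5(1−q) = 2q + 5(1−q), giving q = 10/11.

10/11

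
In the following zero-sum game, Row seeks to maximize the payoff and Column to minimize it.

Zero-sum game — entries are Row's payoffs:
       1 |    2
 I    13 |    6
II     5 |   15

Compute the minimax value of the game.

165/17

Row minima are 6 and 5, so Row's maximin is 6; column maxima are 13 and 15, so Column's minimax is 13. These differ, so the equilibrium is in mixed strategies.
Let Row play I with probability p. Column is indifferent when 13p + 5(1−p) = 6p + 15(1−p), giving p = 10/17.
Let Column play 1 with probability q. Row is indifferent when 13q + 6(1−q) = 5q + 15(1−q), giving q = 9/17.
The value is 13·(9/17) + (6)·(8/17) = 165/17.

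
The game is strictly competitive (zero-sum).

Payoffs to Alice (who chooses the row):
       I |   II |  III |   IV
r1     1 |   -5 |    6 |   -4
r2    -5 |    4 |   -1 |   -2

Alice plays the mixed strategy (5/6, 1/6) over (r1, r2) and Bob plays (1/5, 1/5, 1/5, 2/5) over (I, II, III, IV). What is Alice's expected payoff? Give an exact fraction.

Against (1/5, 1/5, 1/5, 2/5), each row's expected payoff is r1: -6/5; r2: -6/5.
Taking the (5/6, 1/6)-weighted average: (5/6)·(-6/5) + (1/6)·(-6/5) = -6/5.

-6/5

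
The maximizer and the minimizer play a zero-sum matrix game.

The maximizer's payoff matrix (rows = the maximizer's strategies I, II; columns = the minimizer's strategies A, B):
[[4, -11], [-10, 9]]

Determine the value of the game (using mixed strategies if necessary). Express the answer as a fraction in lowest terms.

Row minima are -11 and -10, so the maximizer's maximin is -10; column maxima are 4 and 9, so the minimizer's minimax is 4. These differ, so the equilibrium is in mixed strategies.
Let the maximizer play I with probability p. The minimizer is indifferent when 4p − 10(1−p) = −11p + 9(1−p), giving p = 19/34.
Let the minimizer play A with probability q. The maximizer is indifferent when 4q − 11(1−q) = −10q + 9(1−q), giving q = 10/17.
The value is 4·(10/17) + (-11)·(7/17) = -37/17.

-37/17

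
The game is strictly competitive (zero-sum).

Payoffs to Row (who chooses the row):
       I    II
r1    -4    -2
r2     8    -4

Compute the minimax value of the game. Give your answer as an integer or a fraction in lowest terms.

Row minima are -4 and -4, so Row's maximin is -4; column maxima are 8 and -2, so Column's minimax is -2. These differ, so the equilibrium is in mixed strategies.
Let Row play r1 with probability p. Column is indifferent when −4p + 8(1−p) = −2p − 4(1−p), giving p = 6/7.
Let Column play I with probability q. Row is indifferent when −4q − 2(1−q) = 8q − 4(1−q), giving q = 1/7.
The value is -4·(1/7) + (-2)·(6/7) = -16/7.

-16/7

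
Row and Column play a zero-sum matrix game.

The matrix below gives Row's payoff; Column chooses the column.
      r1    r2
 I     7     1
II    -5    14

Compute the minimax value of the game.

103/25

Row minima are 1 and -5, so Row's maximin is 1; column maxima are 7 and 14, so Column's minimax is 7. These differ, so the equilibrium is in mixed strategies.
Let Row play I with probability p. Column is indifferent when 7p − 5(1−p) = p + 14(1−p), giving p = 19/25.
Let Column play r1 with probability q. Row is indifferent when 7q + (1−q) = −5q + 14(1−q), giving q = 13/25.
The value is 7·(13/25) + (1)·(12/25) = 103/25.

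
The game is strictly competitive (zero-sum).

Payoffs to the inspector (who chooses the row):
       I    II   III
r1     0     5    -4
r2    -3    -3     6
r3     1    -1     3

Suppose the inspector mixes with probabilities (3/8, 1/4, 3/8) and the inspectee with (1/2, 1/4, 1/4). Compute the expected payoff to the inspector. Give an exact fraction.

9/32

Against (1/2, 1/4, 1/4), each row's expected payoff is r1: 1/4; r2: -3/4; r3: 1.
Taking the (3/8, 1/4, 3/8)-weighted average: (3/8)·(1/4) + (1/4)·(-3/4) + (3/8)·(1) = 9/32.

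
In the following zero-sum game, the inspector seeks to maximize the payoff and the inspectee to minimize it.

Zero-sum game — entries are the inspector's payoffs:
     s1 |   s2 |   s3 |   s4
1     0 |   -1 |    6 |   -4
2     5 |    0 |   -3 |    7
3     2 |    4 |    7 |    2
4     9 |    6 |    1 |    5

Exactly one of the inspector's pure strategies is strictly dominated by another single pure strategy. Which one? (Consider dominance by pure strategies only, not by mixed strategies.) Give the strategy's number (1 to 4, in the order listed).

Compare 1 with 3: 2 > 0, 4 > -1, 7 > 6, 2 > -4.
So 3 strictly dominates 1 for the inspector; 1 is strictly dominated.

1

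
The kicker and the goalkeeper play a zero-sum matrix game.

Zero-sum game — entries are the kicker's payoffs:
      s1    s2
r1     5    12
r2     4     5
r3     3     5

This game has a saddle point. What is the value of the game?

Row minima: 5, 4, 3 → the kicker's maximin is 5.
Column maxima: 5, 12 → the goalkeeper's minimax is 5.
They coincide at (r1, s1), so the value is 5.

5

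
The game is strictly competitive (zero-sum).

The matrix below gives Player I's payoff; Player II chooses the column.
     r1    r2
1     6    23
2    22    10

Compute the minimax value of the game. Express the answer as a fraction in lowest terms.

Row minima are 6 and 10, so Player I's maximin is 10; column maxima are 22 and 23, so Player II's minimax is 22. These differ, so the equilibrium is in mixed strategies.
Let Player I play 1 with probability p. Player II is indifferent when 6p + 22(1−p) = 23p + 10(1−p), giving p = 12/29.
Let Player II play r1 with probability q. Player I is indifferent when 6q + 23(1−q) = 22q + 10(1−q), giving q = 13/29.
The value is 6·(13/29) + (23)·(16/29) = 446/29.

446/29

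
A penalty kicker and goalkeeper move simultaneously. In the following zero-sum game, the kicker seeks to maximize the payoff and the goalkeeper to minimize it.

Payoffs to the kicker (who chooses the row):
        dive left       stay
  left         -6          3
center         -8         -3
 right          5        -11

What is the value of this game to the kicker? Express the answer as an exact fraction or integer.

Row center is strictly dominated by row left, so the kicker never plays it.
The remaining 2×2 game on (left, right) × (dive left, stay) has no saddle point. Let the kicker play left with probability p; indifference gives −6p + 5(1−p) = 3p − 11(1−p), so p = 16/25.
Similarly the goalkeeper's optimal q on dive left is 14/25, and the value is -6·(14/25) + (3)·(11/25) = -51/25.

-51/25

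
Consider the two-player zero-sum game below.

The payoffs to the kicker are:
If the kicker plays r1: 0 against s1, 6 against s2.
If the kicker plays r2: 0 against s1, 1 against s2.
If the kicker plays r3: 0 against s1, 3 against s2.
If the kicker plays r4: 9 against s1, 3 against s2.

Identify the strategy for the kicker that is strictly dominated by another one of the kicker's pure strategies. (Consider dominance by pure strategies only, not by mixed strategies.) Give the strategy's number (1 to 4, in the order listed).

2

Compare r2 with r4: 9 > 0, 3 > 1.
So r4 strictly dominates r2 for the kicker; r2 is strictly dominated.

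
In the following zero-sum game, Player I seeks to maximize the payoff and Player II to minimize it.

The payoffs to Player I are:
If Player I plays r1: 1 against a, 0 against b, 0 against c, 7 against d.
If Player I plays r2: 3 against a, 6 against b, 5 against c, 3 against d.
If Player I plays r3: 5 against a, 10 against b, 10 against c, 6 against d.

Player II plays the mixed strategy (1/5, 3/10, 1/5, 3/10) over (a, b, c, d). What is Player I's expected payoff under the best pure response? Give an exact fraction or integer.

39/5

r1: (1)·(1/5) + (0)·(3/10) + (0)·(1/5) + (7)·(3/10) = 23/10.
r2: (3)·(1/5) + (6)·(3/10) + (5)·(1/5) + (3)·(3/10) = 43/10.
r3: (5)·(1/5) + (10)·(3/10) + (10)·(1/5) + (6)·(3/10) = 39/5.
The best pure response is r3 with expected payoff 39/5.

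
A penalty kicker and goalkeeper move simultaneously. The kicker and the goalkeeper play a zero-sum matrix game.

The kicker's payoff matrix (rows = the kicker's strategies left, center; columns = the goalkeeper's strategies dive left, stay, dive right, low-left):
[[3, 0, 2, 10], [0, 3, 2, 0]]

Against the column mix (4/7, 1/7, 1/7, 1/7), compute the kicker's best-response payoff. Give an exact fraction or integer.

24/7

left: (3)·(4/7) + (0)·(1/7) + (2)·(1/7) + (10)·(1/7) = 24/7.
center: (0)·(4/7) + (3)·(1/7) + (2)·(1/7) + (0)·(1/7) = 5/7.
The best pure response is left with expected payoff 24/7.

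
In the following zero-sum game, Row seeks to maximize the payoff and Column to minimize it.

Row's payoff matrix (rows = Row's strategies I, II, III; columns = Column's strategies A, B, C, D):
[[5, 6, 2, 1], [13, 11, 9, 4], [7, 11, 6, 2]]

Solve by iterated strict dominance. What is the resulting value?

4

Row I is strictly dominated by row II (13>5, 11>6, 9>2, 4>1); eliminate I.
Column C is strictly dominated by D for Column (4<9, 2<6); eliminate C.
Column A is strictly dominated by D for Column (4<13, 2<7); eliminate A.
Column B is strictly dominated by D for Column (4<11, 2<11); eliminate B.
Row III is strictly dominated by row II (4>2); eliminate III.
Only (II, D) remains, with payoff 4.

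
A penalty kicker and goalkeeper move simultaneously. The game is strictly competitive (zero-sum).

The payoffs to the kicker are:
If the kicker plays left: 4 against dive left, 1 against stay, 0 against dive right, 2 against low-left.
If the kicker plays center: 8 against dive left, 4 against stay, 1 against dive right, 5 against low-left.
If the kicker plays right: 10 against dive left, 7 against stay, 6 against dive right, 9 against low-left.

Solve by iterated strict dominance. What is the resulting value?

Row center is strictly dominated by row right (10>8, 7>4, 6>1, 9>5); eliminate center.
Row left is strictly dominated by row right (10>4, 7>1, 6>0, 9>2); eliminate left.
Column dive left is strictly dominated by stay for the goalkeeper (7<10); eliminate dive left.
Column low-left is strictly dominated by stay for the goalkeeper (7<9); eliminate low-left.
Column stay is strictly dominated by dive right for the goalkeeper (6<7); eliminate stay.
Only (right, dive right) remains, with payoff 6.

6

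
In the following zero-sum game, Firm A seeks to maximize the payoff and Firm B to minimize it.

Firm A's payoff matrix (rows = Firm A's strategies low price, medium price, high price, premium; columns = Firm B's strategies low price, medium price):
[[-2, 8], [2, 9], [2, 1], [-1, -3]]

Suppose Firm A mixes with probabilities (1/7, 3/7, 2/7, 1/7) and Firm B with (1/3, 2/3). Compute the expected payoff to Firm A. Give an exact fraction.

25/7

Against (1/3, 2/3), each row's expected payoff is low price: 14/3; medium price: 20/3; high price: 4/3; premium: -7/3.
Taking the (1/7, 3/7, 2/7, 1/7)-weighted average: (1/7)·(14/3) + (3/7)·(20/3) + (2/7)·(4/3) + (1/7)·(-7/3) = 25/7.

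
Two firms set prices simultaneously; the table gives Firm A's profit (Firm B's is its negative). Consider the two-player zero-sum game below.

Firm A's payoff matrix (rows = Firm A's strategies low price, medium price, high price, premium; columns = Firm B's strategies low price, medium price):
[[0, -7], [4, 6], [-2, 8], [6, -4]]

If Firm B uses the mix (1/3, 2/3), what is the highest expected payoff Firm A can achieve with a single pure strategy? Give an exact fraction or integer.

low price: (0)·(1/3) + (-7)·(2/3) = -14/3.
medium price: (4)·(1/3) + (6)·(2/3) = 16/3.
high price: (-2)·(1/3) + (8)·(2/3) = 14/3.
premium: (6)·(1/3) + (-4)·(2/3) = -2/3.
The best pure response is medium price with expected payoff 16/3.

16/3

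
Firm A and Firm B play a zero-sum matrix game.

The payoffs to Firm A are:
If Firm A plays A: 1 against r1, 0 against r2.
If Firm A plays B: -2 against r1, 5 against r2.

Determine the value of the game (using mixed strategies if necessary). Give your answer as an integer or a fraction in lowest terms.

Row minima are 0 and -2, so Firm A's maximin is 0; column maxima are 1 and 5, so Firm B's minimax is 1. These differ, so the equilibrium is in mixed strategies.
Let Firm A play A with probability p. Firm B is indifferent when p − 2(1−p) = 5(1−p), giving p = 7/8.
Let Firm B play r1 with probability q. Firm A is indifferent when q = −2q + 5(1−q), giving q = 5/8.
The value is 1·(5/8) + (0)·(3/8) = 5/8.

5/8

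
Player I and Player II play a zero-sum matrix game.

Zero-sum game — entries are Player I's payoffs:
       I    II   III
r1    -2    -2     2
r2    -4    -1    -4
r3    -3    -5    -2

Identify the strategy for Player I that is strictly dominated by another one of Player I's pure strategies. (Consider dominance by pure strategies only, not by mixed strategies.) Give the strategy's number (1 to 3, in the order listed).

3

Compare r3 with r1: -2 > -3, -2 > -5, 2 > -2.
So r1 strictly dominates r3 for Player I; r3 is strictly dominated.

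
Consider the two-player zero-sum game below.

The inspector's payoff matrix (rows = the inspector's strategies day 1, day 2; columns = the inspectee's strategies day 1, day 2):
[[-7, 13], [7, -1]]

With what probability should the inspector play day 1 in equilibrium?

Row minima are -7 and -1, so the inspector's maximin is -1; column maxima are 7 and 13, so the inspectee's minimax is 7. These differ, so the equilibrium is in mixed strategies.
Let the inspector play day 1 with probability p. The inspectee is indifferent when −7p + 7(1−p) = 13p − (1−p), giving p = 2/7.

2/7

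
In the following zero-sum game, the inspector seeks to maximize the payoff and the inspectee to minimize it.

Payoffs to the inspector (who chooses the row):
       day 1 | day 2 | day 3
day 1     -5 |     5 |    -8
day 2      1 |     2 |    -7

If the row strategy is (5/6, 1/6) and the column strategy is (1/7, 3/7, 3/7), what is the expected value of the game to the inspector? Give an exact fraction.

Against (1/7, 3/7, 3/7), each row's expected payoff is day 1: -2; day 2: -2.
Taking the (5/6, 1/6)-weighted average: (5/6)·(-2) + (1/6)·(-2) = -2.

-2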